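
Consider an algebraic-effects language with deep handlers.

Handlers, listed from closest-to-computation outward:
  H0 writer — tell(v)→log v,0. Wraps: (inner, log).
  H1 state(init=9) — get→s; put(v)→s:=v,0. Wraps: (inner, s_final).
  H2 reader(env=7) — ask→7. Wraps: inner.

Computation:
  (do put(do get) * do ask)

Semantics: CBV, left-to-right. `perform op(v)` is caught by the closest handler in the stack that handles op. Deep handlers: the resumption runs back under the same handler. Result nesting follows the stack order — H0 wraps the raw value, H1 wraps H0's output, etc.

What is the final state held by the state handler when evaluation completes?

Step-by-step:
get @ H1 ⇒ 9
put(9) @ H1 ⇒ s:=9
ask @ H2 ⇒ 7
H0 returns (0, ())
H1 returns ((0, ()), 9)
H2 returns ((0, ()), 9)
= ((0, ()), 9)

Answer: 9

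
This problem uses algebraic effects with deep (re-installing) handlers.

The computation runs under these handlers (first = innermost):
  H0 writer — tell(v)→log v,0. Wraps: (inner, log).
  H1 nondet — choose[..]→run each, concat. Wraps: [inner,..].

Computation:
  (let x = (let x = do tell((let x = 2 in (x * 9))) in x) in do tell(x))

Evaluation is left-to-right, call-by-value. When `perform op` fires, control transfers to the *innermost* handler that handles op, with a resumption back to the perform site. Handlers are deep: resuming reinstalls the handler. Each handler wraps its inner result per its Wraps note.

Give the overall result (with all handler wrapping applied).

Evaluation trace:
tell(18) @ H0 ⇒ log+=18
tell(0) @ H0 ⇒ log+=0
H0 returns (0, (18, 0))
H1 returns [(0, (18, 0))]
= [(0, (18, 0))]

Answer: [(0, (18, 0))]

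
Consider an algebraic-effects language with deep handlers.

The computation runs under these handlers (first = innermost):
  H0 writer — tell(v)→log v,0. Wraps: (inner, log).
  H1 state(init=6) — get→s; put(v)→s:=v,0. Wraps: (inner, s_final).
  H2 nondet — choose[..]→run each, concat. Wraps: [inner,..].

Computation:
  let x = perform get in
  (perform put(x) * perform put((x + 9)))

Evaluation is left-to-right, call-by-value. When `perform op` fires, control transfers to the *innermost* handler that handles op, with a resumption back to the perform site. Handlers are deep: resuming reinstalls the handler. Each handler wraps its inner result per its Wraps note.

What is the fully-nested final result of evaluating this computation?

Evaluation trace:
get @ H1 ⇒ 6
put(6) @ H1 ⇒ s:=6
put(15) @ H1 ⇒ s:=15
H0 returns (0, ())
H1 returns ((0, ()), 15)
H2 returns [((0, ()), 15)]
= [((0, ()), 15)]

Answer: [((0, ()), 15)]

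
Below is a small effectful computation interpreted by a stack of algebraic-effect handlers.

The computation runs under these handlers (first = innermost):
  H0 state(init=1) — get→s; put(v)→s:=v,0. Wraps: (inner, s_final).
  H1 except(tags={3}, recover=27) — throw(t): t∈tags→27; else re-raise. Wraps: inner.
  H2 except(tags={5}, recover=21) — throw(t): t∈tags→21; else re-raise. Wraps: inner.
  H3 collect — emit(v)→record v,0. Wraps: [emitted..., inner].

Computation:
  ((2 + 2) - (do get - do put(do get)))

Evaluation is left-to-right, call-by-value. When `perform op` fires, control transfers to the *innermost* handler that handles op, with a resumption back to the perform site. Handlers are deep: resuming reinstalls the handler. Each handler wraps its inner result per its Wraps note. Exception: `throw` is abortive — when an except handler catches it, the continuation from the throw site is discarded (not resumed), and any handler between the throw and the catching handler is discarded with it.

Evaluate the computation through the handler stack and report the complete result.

Answer: [(3, 1)]

Working:
get @ H0 ⇒ 1
get @ H0 ⇒ 1
put(1) @ H0 ⇒ s:=1
H0 returns (3, 1)
H1 returns (3, 1)
H2 returns (3, 1)
H3 returns [(3, 1)]
= [(3, 1)]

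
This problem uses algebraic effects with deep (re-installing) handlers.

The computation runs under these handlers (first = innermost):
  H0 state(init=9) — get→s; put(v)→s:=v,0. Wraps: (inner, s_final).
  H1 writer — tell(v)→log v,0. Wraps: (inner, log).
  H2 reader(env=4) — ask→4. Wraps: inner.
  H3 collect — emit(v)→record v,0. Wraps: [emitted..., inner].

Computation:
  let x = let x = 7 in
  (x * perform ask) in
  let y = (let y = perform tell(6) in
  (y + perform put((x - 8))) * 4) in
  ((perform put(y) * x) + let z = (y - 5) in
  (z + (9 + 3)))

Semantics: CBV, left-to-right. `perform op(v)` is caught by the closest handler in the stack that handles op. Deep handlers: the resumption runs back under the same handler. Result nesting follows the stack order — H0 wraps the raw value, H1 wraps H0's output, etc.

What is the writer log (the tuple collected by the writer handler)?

Evaluation trace:
ask @ H2 ⇒ 4
tell(6) @ H1 ⇒ log+=6
put(20) @ H0 ⇒ s:=20
put(0) @ H0 ⇒ s:=0
H0 returns (7, 0)
H1 returns ((7, 0), (6))
H2 returns ((7, 0), (6))
H3 returns [((7, 0), (6))]
= [((7, 0), (6))]

Answer: (6)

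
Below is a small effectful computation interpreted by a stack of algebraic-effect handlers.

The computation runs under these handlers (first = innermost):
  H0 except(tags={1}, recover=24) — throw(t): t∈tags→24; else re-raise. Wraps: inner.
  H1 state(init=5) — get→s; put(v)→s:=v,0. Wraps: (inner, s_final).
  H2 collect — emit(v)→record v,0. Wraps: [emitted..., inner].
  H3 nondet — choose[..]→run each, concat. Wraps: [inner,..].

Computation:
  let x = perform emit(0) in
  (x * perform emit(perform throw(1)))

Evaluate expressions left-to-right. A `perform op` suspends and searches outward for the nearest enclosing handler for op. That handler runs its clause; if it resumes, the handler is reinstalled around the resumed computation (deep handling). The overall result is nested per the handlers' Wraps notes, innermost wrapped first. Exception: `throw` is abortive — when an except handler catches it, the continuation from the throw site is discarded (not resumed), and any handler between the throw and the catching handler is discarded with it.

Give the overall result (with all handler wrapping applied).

Answer: [[0, (24, 5)]]

Working:
emit(0) @ H2 ⇒ out+=0
throw(1) @ H0 caught ⇒ 24
H1 returns (24, 5)
H2 returns [0, (24, 5)]
H3 returns [[0, (24, 5)]]
= [[0, (24, 5)]]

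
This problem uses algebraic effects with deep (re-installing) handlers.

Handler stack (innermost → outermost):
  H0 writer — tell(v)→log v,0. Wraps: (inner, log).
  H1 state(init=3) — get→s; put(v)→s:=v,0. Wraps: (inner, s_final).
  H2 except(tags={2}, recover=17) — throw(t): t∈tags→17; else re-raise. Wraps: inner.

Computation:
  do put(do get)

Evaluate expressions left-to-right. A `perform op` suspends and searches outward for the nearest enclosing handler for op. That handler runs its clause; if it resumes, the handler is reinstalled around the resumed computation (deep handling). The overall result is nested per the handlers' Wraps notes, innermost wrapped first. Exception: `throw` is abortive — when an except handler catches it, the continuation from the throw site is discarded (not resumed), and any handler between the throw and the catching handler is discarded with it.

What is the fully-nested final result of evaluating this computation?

Working:
get @ H1 ⇒ 3
put(3) @ H1 ⇒ s:=3
H0 returns (0, ())
H1 returns ((0, ()), 3)
H2 returns ((0, ()), 3)
= ((0, ()), 3)

Answer: ((0, ()), 3)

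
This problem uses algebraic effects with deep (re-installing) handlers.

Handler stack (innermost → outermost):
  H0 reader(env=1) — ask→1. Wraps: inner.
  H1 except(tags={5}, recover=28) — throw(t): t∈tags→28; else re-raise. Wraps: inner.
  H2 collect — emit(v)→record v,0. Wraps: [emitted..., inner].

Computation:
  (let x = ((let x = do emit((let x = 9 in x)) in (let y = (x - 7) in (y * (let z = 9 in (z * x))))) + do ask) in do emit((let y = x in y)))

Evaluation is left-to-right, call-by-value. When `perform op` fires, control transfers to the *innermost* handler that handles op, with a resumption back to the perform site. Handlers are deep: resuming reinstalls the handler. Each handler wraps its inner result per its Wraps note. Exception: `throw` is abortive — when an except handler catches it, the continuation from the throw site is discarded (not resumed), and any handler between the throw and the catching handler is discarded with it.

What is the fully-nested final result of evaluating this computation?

Answer: [9, 1, 0]

Step-by-step:
emit(9) @ H2 ⇒ out+=9
ask @ H0 ⇒ 1
emit(1) @ H2 ⇒ out+=1
H0 returns 0
H1 returns 0
H2 returns [9, 1, 0]
= [9, 1, 0]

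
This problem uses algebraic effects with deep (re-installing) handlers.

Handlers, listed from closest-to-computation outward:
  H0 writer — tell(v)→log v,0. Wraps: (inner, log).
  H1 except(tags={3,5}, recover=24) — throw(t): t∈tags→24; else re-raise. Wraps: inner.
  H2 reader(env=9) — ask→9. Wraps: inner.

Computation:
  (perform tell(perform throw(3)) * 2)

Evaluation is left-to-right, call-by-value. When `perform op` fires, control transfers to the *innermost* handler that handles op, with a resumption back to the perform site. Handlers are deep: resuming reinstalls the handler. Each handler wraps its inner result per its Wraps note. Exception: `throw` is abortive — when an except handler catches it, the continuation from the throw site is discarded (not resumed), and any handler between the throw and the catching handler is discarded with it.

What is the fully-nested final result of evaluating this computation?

Step-by-step:
throw(3) @ H1 caught ⇒ 24
H2 returns 24
= 24

Answer: 24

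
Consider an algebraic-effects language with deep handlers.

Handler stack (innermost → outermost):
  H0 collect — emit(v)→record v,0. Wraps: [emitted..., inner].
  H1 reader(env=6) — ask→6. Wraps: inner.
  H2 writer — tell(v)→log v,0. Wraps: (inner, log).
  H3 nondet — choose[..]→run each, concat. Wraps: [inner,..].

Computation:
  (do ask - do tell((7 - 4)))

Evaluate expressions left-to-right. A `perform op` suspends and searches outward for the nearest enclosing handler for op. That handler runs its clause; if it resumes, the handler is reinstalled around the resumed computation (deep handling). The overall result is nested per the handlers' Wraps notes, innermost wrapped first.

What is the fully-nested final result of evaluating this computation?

Answer: [([6], (3))]

Working:
ask @ H1 ⇒ 6
tell(3) @ H2 ⇒ log+=3
H0 returns [6]
H1 returns [6]
H2 returns ([6], (3))
H3 returns [([6], (3))]
= [([6], (3))]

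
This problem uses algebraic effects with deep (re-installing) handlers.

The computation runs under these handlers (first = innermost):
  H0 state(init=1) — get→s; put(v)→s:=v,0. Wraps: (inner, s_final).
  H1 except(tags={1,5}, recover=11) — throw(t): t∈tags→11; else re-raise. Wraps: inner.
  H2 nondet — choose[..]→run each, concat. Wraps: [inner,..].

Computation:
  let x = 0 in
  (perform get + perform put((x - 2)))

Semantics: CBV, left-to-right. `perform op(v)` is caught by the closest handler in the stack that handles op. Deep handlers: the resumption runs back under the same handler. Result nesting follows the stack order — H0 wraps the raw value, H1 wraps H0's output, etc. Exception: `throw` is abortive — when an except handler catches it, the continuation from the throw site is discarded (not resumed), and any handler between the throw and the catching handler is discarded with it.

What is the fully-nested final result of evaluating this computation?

Step-by-step:
get @ H0 ⇒ 1
put(-2) @ H0 ⇒ s:=-2
H0 returns (1, -2)
H1 returns (1, -2)
H2 returns [(1, -2)]
= [(1, -2)]

Answer: [(1, -2)]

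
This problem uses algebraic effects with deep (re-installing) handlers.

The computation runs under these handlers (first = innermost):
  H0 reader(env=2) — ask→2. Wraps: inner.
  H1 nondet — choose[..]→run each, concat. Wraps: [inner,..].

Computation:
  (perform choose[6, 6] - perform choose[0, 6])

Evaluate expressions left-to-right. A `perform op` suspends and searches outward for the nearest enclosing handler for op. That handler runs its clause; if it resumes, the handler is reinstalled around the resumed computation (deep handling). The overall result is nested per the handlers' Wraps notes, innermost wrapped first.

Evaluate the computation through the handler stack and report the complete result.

Evaluation trace:
choose[6, 6] @ H1
  branch[0] choose=6:
    choose[0, 6] @ H1
      branch[0] choose=0:
        H0 returns 6
        H1 returns [6]
      branch[1] choose=6:
        H0 returns 0
        H1 returns [0]
  branch[1] choose=6:
    choose[0, 6] @ H1
      branch[0] choose=0:
        H0 returns 6
        H1 returns [6]
      branch[1] choose=6:
        H0 returns 0
        H1 returns [0]
= [6, 0, 6, 0]

Answer: [6, 0, 6, 0]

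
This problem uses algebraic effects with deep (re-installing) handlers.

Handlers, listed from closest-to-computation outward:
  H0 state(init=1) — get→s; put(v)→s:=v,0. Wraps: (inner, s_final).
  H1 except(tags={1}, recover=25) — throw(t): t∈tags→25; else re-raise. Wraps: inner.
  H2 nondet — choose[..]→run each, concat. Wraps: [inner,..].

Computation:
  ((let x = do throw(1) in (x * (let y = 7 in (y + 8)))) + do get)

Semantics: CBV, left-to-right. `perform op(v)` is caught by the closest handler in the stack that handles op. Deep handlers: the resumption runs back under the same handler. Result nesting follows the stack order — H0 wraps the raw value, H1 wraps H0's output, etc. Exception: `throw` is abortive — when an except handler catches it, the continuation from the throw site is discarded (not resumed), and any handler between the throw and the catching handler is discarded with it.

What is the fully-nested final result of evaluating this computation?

Evaluation trace:
throw(1) @ H1 caught ⇒ 25
H2 returns [25]
= [25]

Answer: [25]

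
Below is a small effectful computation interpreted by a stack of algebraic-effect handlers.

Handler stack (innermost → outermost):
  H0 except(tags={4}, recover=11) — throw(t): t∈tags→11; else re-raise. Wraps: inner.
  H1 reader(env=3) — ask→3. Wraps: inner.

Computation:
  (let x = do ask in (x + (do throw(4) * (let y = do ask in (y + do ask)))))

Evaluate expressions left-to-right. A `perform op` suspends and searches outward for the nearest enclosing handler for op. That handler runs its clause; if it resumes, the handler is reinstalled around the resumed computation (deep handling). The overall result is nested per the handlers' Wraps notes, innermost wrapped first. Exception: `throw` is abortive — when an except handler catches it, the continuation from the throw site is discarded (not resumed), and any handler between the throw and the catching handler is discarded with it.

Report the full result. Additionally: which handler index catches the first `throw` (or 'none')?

Working:
ask @ H1 ⇒ 3
throw(4) @ H0 caught ⇒ 11
H1 returns 11
= 11

Answer: 11 ; first throw caught by: H0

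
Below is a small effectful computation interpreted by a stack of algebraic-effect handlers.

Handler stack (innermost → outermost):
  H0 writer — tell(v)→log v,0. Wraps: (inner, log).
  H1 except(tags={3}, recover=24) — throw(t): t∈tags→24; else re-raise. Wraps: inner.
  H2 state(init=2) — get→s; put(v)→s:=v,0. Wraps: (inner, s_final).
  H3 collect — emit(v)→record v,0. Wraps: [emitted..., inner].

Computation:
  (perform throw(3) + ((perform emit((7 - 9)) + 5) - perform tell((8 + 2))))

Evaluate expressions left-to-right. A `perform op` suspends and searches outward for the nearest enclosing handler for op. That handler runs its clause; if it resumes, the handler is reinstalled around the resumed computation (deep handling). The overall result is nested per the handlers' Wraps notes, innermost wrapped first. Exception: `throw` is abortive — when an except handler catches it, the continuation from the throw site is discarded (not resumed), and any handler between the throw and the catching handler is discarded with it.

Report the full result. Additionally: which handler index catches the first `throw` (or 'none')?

Answer: [(24, 2)] ; first throw caught by: H1

Step-by-step:
throw(3) @ H1 caught ⇒ 24
H2 returns (24, 2)
H3 returns [(24, 2)]
= [(24, 2)]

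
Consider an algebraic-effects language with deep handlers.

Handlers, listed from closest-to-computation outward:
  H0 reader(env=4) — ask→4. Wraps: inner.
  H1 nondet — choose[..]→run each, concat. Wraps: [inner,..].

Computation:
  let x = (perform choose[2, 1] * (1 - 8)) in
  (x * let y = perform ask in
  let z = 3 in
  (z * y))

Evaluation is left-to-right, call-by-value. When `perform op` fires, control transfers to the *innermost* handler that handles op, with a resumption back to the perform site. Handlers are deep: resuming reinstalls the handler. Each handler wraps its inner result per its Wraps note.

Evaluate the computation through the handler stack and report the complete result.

Working:
choose[2, 1] @ H1
  branch[0] choose=2:
    ask @ H0 ⇒ 4
    H0 returns -168
    H1 returns [-168]
  branch[1] choose=1:
    ask @ H0 ⇒ 4
    H0 returns -84
    H1 returns [-84]
= [-168, -84]

Answer: [-168, -84]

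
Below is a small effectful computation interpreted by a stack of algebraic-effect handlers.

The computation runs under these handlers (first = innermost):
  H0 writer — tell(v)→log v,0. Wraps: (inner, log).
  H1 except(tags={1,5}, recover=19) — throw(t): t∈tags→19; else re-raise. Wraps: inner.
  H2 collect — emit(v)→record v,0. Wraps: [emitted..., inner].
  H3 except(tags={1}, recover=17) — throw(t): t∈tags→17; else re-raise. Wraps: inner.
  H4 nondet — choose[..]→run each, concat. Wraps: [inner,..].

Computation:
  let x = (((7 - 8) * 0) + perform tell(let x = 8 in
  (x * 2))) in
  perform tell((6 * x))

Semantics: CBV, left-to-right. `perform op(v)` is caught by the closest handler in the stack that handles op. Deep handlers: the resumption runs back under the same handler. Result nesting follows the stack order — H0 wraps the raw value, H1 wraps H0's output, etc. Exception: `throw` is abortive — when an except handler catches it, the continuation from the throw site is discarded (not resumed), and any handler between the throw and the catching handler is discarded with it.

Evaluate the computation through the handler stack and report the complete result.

Answer: [[(0, (16, 0))]]

Working:
tell(16) @ H0 ⇒ log+=16
tell(0) @ H0 ⇒ log+=0
H0 returns (0, (16, 0))
H1 returns (0, (16, 0))
H2 returns [(0, (16, 0))]
H3 returns [(0, (16, 0))]
H4 returns [[(0, (16, 0))]]
= [[(0, (16, 0))]]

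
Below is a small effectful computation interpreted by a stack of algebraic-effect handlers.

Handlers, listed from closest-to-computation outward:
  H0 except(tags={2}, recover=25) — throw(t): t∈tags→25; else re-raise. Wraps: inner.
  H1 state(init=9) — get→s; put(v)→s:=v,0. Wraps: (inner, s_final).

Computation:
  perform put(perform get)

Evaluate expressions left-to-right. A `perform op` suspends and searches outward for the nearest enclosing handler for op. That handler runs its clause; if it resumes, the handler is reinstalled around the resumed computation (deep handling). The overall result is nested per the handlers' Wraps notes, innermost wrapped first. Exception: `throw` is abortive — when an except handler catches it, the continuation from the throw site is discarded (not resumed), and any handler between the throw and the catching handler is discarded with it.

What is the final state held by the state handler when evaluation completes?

Evaluation trace:
get @ H1 ⇒ 9
put(9) @ H1 ⇒ s:=9
H0 returns 0
H1 returns (0, 9)
= (0, 9)

Answer: 9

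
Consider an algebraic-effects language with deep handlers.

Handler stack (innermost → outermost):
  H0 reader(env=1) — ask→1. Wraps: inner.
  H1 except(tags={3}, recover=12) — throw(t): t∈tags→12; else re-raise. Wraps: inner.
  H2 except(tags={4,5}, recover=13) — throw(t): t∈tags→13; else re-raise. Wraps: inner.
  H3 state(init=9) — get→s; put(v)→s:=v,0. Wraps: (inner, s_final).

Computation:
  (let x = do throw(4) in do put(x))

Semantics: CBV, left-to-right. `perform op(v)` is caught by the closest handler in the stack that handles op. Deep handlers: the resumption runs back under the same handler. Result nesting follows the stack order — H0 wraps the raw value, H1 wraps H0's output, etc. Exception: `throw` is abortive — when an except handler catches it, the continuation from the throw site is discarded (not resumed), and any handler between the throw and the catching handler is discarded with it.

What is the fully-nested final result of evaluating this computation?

Working:
throw(4) @ H1 re-raised
throw(4) @ H2 caught ⇒ 13
H3 returns (13, 9)
= (13, 9)

Answer: (13, 9)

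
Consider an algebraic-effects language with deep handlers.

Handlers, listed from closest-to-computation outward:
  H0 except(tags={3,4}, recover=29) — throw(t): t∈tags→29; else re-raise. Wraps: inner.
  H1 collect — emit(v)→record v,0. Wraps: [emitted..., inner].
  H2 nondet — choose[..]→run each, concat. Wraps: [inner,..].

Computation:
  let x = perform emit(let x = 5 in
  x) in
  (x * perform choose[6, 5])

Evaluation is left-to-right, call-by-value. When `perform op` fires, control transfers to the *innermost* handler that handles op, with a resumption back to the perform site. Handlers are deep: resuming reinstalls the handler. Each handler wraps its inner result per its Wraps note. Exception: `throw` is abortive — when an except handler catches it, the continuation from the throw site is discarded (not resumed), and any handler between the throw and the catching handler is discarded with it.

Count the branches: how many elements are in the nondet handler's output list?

Evaluation trace:
emit(5) @ H1 ⇒ out+=5
choose[6, 5] @ H2
  branch[0] choose=6:
    H0 returns 0
    H1 returns [5, 0]
    H2 returns [[5, 0]]
  branch[1] choose=5:
    H0 returns 0
    H1 returns [5, 0]
    H2 returns [[5, 0]]
= [[5, 0], [5, 0]]

Answer: 2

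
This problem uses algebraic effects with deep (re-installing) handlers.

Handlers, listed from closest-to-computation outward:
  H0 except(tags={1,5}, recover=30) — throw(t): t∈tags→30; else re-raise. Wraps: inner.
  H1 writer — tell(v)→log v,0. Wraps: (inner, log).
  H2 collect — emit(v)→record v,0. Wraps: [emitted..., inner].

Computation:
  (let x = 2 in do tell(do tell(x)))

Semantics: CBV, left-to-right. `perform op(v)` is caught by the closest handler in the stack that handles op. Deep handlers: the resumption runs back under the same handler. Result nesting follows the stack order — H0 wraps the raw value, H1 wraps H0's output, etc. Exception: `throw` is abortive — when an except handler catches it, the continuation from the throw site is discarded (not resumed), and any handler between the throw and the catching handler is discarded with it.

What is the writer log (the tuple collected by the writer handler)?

Step-by-step:
tell(2) @ H1 ⇒ log+=2
tell(0) @ H1 ⇒ log+=0
H0 returns 0
H1 returns (0, (2, 0))
H2 returns [(0, (2, 0))]
= [(0, (2, 0))]

Answer: (2, 0)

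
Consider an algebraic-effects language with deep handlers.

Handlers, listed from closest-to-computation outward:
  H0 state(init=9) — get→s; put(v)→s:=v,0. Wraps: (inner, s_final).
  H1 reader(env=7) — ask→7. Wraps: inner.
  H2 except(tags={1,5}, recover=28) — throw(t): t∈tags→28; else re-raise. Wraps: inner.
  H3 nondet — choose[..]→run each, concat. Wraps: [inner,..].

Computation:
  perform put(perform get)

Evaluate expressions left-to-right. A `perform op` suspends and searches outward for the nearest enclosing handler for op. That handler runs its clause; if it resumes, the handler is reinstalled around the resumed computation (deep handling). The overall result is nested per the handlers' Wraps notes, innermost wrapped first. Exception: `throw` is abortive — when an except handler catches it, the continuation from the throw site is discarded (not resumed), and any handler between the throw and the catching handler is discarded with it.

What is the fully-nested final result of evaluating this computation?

Answer: [(0, 9)]

Evaluation trace:
get @ H0 ⇒ 9
put(9) @ H0 ⇒ s:=9
H0 returns (0, 9)
H1 returns (0, 9)
H2 returns (0, 9)
H3 returns [(0, 9)]
= [(0, 9)]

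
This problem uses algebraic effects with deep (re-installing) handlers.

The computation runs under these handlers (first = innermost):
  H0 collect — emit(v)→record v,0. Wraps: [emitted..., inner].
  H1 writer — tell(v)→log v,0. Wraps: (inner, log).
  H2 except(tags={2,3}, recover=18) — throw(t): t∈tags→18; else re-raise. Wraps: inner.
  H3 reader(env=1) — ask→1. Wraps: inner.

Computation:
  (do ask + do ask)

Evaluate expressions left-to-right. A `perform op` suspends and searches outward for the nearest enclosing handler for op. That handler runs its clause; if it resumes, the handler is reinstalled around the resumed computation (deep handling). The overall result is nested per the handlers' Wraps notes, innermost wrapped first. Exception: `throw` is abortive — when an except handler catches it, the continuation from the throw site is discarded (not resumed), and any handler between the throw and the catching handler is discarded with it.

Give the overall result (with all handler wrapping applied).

Answer: ([2], ())

Evaluation trace:
ask @ H3 ⇒ 1
ask @ H3 ⇒ 1
H0 returns [2]
H1 returns ([2], ())
H2 returns ([2], ())
H3 returns ([2], ())
= ([2], ())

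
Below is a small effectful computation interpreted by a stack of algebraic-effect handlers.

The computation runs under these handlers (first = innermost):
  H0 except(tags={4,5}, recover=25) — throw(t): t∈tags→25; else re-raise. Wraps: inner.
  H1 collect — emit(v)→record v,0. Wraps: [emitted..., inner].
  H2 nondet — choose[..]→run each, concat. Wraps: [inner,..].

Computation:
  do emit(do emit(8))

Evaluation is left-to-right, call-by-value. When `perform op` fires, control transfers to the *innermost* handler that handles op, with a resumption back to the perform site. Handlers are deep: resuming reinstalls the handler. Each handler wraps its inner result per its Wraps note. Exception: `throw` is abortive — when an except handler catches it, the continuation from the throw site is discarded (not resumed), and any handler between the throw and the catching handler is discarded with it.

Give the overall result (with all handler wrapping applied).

Answer: [[8, 0, 0]]

Working:
emit(8) @ H1 ⇒ out+=8
emit(0) @ H1 ⇒ out+=0
H0 returns 0
H1 returns [8, 0, 0]
H2 returns [[8, 0, 0]]
= [[8, 0, 0]]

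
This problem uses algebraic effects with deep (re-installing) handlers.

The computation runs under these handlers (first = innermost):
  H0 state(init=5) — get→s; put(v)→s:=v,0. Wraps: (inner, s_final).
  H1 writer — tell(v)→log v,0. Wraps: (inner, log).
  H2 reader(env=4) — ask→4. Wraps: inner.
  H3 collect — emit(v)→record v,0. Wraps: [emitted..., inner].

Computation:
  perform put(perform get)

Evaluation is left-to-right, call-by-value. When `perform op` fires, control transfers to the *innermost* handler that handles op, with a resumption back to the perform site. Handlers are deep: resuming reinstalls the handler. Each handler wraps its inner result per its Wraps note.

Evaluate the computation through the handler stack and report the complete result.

Answer: [((0, 5), ())]

Working:
get @ H0 ⇒ 5
put(5) @ H0 ⇒ s:=5
H0 returns (0, 5)
H1 returns ((0, 5), ())
H2 returns ((0, 5), ())
H3 returns [((0, 5), ())]
= [((0, 5), ())]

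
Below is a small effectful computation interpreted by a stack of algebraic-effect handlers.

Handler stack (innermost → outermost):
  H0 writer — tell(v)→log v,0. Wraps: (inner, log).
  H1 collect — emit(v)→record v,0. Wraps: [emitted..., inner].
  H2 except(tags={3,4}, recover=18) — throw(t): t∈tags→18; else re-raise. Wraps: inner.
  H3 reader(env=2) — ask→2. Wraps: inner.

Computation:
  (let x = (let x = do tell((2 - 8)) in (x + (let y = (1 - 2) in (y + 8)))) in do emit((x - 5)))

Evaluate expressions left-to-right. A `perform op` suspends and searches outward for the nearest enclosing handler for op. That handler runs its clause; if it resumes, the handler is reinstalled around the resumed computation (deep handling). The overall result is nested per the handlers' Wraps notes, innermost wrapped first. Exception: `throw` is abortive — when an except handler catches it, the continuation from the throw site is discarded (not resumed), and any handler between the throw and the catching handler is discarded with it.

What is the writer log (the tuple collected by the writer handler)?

Step-by-step:
tell(-6) @ H0 ⇒ log+=-6
emit(2) @ H1 ⇒ out+=2
H0 returns (0, (-6))
H1 returns [2, (0, (-6))]
H2 returns [2, (0, (-6))]
H3 returns [2, (0, (-6))]
= [2, (0, (-6))]

Answer: (-6)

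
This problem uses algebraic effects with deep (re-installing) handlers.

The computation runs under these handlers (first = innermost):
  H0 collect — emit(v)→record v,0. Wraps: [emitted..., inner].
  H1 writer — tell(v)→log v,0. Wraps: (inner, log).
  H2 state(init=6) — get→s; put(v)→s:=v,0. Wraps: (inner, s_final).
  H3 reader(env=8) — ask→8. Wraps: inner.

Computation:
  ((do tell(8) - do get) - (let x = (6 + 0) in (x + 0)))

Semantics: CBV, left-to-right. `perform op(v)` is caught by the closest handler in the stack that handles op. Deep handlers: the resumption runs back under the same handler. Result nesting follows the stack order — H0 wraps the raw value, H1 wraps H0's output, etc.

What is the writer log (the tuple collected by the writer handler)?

Step-by-step:
tell(8) @ H1 ⇒ log+=8
get @ H2 ⇒ 6
H0 returns [-12]
H1 returns ([-12], (8))
H2 returns (([-12], (8)), 6)
H3 returns (([-12], (8)), 6)
= (([-12], (8)), 6)

Answer: (8)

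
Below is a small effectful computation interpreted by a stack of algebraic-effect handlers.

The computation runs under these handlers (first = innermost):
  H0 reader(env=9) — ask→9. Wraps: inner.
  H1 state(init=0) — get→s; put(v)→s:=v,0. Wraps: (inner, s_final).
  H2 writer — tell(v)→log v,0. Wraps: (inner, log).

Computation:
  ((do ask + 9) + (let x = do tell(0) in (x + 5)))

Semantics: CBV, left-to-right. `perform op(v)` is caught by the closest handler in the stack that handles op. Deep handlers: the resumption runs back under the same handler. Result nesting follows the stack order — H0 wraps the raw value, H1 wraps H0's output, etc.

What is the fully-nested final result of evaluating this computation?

Answer: ((23, 0), (0))

Step-by-step:
ask @ H0 ⇒ 9
tell(0) @ H2 ⇒ log+=0
H0 returns 23
H1 returns (23, 0)
H2 returns ((23, 0), (0))
= ((23, 0), (0))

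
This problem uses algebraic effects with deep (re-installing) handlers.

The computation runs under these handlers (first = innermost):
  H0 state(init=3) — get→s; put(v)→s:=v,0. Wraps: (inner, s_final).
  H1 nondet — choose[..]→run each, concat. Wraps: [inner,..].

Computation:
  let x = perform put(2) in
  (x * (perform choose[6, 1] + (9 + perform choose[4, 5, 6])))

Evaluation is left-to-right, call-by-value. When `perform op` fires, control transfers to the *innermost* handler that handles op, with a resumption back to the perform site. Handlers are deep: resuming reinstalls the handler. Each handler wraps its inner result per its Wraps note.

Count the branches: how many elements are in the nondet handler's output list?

Answer: 6

Evaluation trace:
put(2) @ H0 ⇒ s:=2
choose[6, 1] @ H1
  branch[0] choose=6:
    choose[4, 5, 6] @ H1
      branch[0] choose=4:
        H0 returns (0, 2)
        H1 returns [(0, 2)]
      branch[1] choose=5:
        H0 returns (0, 2)
        H1 returns [(0, 2)]
      branch[2] choose=6:
        H0 returns (0, 2)
        H1 returns [(0, 2)]
  branch[1] choose=1:
    choose[4, 5, 6] @ H1
      branch[0] choose=4:
        H0 returns (0, 2)
        H1 returns [(0, 2)]
      branch[1] choose=5:
        H0 returns (0, 2)
        H1 returns [(0, 2)]
      branch[2] choose=6:
        H0 returns (0, 2)
        H1 returns [(0, 2)]
= [(0, 2), (0, 2), (0, 2), (0, 2), (0, 2), (0, 2)]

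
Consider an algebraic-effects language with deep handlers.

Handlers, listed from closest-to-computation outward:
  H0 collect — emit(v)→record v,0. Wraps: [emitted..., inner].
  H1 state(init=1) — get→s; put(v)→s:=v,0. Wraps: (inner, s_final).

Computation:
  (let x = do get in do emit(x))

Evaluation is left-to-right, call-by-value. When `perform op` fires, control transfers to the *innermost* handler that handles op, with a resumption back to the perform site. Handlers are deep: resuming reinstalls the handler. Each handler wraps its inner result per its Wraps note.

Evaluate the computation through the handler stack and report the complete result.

Answer: ([1, 0], 1)

Working:
get @ H1 ⇒ 1
emit(1) @ H0 ⇒ out+=1
H0 returns [1, 0]
H1 returns ([1, 0], 1)
= ([1, 0], 1)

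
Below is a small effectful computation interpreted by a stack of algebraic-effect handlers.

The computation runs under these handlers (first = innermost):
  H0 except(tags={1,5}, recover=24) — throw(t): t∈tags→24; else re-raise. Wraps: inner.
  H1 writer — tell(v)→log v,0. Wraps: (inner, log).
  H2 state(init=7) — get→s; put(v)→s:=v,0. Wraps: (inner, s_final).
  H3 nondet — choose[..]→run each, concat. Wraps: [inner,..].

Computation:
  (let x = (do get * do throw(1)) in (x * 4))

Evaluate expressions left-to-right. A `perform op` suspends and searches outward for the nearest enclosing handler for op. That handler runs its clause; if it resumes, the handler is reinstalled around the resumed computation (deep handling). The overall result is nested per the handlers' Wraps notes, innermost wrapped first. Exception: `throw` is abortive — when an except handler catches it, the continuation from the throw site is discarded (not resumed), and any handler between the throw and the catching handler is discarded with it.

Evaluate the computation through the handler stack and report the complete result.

Answer: [((24, ()), 7)]

Step-by-step:
get @ H2 ⇒ 7
throw(1) @ H0 caught ⇒ 24
H1 returns (24, ())
H2 returns ((24, ()), 7)
H3 returns [((24, ()), 7)]
= [((24, ()), 7)]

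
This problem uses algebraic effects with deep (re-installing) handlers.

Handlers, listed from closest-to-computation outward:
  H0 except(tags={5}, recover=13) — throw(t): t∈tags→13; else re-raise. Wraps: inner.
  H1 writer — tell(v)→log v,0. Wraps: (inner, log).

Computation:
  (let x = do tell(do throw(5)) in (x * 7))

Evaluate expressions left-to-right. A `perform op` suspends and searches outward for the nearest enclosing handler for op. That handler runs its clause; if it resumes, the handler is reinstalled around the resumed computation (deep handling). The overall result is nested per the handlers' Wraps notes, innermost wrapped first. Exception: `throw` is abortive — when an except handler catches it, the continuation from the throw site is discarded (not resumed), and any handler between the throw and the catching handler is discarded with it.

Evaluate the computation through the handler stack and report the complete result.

Working:
throw(5) @ H0 caught ⇒ 13
H1 returns (13, ())
= (13, ())

Answer: (13, ())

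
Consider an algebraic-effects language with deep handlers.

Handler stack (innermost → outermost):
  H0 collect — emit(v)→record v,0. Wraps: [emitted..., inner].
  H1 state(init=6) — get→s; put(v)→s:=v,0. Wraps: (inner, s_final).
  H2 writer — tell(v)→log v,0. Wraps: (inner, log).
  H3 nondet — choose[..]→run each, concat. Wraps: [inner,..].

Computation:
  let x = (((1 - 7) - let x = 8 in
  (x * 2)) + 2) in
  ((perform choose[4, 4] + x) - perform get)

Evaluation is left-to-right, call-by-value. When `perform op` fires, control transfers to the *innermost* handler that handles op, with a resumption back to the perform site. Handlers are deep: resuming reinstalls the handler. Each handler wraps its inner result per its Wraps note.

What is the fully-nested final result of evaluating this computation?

Step-by-step:
choose[4, 4] @ H3
  branch[0] choose=4:
    get @ H1 ⇒ 6
    H0 returns [-22]
    H1 returns ([-22], 6)
    H2 returns (([-22], 6), ())
    H3 returns [(([-22], 6), ())]
  branch[1] choose=4:
    get @ H1 ⇒ 6
    H0 returns [-22]
    H1 returns ([-22], 6)
    H2 returns (([-22], 6), ())
    H3 returns [(([-22], 6), ())]
= [(([-22], 6), ()), (([-22], 6), ())]

Answer: [(([-22], 6), ()), (([-22], 6), ())]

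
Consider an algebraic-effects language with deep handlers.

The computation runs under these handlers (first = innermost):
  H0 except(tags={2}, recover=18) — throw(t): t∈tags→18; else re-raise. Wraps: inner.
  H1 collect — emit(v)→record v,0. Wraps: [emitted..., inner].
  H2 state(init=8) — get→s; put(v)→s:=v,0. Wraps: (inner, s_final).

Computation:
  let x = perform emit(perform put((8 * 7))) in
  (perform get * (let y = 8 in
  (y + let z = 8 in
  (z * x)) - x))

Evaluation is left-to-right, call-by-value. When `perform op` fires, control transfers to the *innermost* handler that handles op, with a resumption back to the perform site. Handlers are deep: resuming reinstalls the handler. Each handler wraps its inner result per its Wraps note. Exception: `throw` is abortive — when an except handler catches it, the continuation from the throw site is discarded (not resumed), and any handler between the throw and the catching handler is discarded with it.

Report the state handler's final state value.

Answer: 56

Step-by-step:
put(56) @ H2 ⇒ s:=56
emit(0) @ H1 ⇒ out+=0
get @ H2 ⇒ 56
H0 returns 448
H1 returns [0, 448]
H2 returns ([0, 448], 56)
= ([0, 448], 56)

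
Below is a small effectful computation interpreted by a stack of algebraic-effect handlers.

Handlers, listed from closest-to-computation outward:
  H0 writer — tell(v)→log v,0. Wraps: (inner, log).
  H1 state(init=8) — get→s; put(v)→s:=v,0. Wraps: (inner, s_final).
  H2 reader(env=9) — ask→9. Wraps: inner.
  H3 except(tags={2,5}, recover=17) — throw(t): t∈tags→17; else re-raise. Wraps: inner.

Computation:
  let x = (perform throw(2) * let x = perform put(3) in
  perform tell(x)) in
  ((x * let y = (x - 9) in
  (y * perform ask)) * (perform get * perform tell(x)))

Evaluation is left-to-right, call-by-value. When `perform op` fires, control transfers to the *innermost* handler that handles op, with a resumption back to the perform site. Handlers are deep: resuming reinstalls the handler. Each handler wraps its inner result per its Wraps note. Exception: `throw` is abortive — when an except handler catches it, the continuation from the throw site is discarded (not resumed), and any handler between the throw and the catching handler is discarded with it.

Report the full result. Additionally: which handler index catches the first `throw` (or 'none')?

Working:
throw(2) @ H3 caught ⇒ 17
= 17

Answer: 17 ; first throw caught by: H3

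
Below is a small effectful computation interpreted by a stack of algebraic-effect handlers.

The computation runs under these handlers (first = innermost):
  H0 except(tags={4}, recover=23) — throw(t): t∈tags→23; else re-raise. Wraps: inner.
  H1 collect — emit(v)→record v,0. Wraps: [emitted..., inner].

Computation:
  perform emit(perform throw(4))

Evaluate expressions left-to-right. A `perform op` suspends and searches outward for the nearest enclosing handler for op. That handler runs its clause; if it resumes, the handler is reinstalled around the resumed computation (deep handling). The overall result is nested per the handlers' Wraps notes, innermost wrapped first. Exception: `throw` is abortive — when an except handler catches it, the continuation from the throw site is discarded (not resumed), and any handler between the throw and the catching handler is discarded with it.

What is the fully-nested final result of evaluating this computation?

Evaluation trace:
throw(4) @ H0 caught ⇒ 23
H1 returns [23]
= [23]

Answer: [23]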